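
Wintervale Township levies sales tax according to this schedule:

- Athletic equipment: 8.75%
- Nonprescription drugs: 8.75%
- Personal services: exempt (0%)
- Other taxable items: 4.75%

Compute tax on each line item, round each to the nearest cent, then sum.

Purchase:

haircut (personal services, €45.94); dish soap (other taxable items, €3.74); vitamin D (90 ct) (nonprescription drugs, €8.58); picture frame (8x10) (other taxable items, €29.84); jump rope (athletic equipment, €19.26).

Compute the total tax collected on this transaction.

Haircut €45.94: personal services → 0% → €0.00
Dish soap €3.74: other taxable items → 4.75% → €0.18
Vitamin D (90 ct) €8.58: nonprescription drugs → 8.75% → €0.75
Picture frame (8x10) €29.84: other taxable items → 4.75% → €1.42
Jump rope €19.26: athletic equipment → 8.75% → €1.69
Total tax = €0.18 + €0.75 + €1.42 + €1.69 = €4.04

€4.04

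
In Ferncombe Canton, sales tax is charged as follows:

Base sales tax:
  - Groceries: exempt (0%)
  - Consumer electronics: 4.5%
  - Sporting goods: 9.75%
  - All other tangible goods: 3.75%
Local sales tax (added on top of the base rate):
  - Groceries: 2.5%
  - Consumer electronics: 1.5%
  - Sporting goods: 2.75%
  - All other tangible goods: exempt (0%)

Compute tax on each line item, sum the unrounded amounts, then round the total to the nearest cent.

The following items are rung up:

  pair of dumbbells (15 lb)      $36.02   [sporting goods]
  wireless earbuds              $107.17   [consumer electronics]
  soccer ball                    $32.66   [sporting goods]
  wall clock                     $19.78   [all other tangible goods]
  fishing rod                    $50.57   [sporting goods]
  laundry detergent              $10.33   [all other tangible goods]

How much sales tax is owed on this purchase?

Pair of dumbbells (15 lb) $36.02: sporting goods → 9.75% + 2.75% local = 12.5% → $4.5025
Wireless earbuds $107.17: consumer electronics → 4.5% + 1.5% local = 6% → $6.4302
Soccer ball $32.66: sporting goods → 9.75% + 2.75% local = 12.5% → $4.0825
Wall clock $19.78: all other tangible goods → 3.75% + 0% local = 3.75% → $0.74175
Fishing rod $50.57: sporting goods → 9.75% + 2.75% local = 12.5% → $6.32125
Laundry detergent $10.33: all other tangible goods → 3.75% + 0% local = 3.75% → $0.387375
Unrounded tax sum = $22.465575 → $22.47

$22.47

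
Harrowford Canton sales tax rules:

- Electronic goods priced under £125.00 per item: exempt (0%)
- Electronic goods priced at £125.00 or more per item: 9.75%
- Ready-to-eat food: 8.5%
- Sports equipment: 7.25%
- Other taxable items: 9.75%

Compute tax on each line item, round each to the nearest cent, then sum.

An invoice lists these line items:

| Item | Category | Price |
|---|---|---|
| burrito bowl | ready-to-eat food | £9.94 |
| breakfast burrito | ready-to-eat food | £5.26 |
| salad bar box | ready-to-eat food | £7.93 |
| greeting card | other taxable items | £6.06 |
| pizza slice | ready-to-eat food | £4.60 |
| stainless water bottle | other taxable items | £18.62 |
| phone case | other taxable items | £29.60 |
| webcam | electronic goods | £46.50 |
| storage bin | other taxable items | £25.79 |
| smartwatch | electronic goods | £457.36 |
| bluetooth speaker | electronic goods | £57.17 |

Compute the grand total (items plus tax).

Burrito bowl £9.94: ready-to-eat food → 8.5% → £0.84
Breakfast burrito £5.26: ready-to-eat food → 8.5% → £0.45
Salad bar box £7.93: ready-to-eat food → 8.5% → £0.67
Greeting card £6.06: other taxable items → 9.75% → £0.59
Pizza slice £4.60: ready-to-eat food → 8.5% → £0.39
Stainless water bottle £18.62: other taxable items → 9.75% → £1.82
Phone case £29.60: other taxable items → 9.75% → £2.89
Webcam £46.50: electronic goods, under £125.00 → 0% → £0.00
Storage bin £25.79: other taxable items → 9.75% → £2.51
Smartwatch £457.36: electronic goods, £125.00 or more → 9.75% → £44.59
Bluetooth speaker £57.17: electronic goods, under £125.00 → 0% → £0.00
Subtotal = £668.83; tax = £54.75; total due = £723.58

£723.58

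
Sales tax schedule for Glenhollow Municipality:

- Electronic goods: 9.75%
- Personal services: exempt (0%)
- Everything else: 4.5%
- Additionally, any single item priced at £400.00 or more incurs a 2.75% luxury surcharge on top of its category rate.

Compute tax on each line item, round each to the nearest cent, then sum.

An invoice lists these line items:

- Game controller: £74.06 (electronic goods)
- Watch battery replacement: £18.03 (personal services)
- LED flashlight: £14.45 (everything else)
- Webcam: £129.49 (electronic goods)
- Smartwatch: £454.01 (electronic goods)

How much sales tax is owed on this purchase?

£77.25

Game controller £74.06: electronic goods → 9.75% → £7.22
Watch battery replacement £18.03: personal services → 0% → £0.00
LED flashlight £14.45: everything else → 4.5% → £0.65
Webcam £129.49: electronic goods → 9.75% → £12.63
Smartwatch £454.01: electronic goods → 9.75% + 2.75% surcharge = 12.5% → £56.75
Total tax = £7.22 + £0.65 + £12.63 + £56.75 = £77.25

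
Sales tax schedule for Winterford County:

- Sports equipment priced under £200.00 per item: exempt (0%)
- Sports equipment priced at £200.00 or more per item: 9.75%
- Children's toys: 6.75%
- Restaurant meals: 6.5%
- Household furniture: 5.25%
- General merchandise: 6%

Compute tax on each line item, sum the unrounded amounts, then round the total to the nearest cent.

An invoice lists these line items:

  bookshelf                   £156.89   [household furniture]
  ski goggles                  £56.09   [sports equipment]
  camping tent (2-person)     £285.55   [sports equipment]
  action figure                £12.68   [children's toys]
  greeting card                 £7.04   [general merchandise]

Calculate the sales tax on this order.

£37.36

Bookshelf £156.89: household furniture → 5.25% → £8.236725
Ski goggles £56.09: sports equipment, under £200.00 → 0% → £0.00
Camping tent (2-person) £285.55: sports equipment, £200.00 or more → 9.75% → £27.841125
Action figure £12.68: children's toys → 6.75% → £0.8559
Greeting card £7.04: general merchandise → 6% → £0.4224
Unrounded tax sum = £37.35615 → £37.36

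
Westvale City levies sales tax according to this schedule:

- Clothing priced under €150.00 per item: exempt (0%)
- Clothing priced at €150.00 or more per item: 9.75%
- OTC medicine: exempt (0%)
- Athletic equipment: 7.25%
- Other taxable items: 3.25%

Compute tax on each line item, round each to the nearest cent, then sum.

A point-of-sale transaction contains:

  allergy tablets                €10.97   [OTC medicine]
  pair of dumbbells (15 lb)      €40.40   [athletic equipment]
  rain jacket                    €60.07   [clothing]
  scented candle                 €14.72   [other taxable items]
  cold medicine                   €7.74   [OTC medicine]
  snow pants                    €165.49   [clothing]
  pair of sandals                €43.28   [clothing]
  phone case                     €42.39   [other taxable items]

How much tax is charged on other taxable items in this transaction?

Scented candle €14.72: other taxable items → 3.25% → €0.48
Phone case €42.39: other taxable items → 3.25% → €1.38
Tax on other taxable items = €0.48 + €1.38 = €1.86

€1.86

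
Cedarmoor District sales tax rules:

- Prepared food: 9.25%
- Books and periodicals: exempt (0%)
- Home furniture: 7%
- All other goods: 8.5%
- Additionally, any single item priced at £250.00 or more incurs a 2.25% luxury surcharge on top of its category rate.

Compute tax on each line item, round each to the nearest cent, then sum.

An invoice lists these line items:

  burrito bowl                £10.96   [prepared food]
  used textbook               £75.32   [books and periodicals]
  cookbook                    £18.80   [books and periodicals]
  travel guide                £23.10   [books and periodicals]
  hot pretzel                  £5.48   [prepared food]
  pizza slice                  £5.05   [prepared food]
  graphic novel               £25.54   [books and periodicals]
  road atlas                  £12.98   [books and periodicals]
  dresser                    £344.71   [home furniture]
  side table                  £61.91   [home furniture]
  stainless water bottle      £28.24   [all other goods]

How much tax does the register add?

£40.61

Burrito bowl £10.96: prepared food → 9.25% → £1.01
Used textbook £75.32: books and periodicals → 0% → £0.00
Cookbook £18.80: books and periodicals → 0% → £0.00
Travel guide £23.10: books and periodicals → 0% → £0.00
Hot pretzel £5.48: prepared food → 9.25% → £0.51
Pizza slice £5.05: prepared food → 9.25% → £0.47
Graphic novel £25.54: books and periodicals → 0% → £0.00
Road atlas £12.98: books and periodicals → 0% → £0.00
Dresser £344.71: home furniture → 7% + 2.25% surcharge = 9.25% → £31.89
Side table £61.91: home furniture → 7% → £4.33
Stainless water bottle £28.24: all other goods → 8.5% → £2.40
Total tax = £1.01 + £0.51 + £0.47 + £31.89 + £4.33 + £2.40 = £40.61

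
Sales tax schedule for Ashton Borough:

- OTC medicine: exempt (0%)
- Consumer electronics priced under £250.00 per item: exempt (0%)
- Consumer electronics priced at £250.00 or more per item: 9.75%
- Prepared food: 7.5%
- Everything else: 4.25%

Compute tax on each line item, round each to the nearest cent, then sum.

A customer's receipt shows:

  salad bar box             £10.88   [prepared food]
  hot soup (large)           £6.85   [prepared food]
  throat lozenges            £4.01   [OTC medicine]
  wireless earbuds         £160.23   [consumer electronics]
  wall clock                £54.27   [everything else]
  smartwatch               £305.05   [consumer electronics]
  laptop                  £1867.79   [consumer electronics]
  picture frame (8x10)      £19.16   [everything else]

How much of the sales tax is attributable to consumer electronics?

Wireless earbuds £160.23: consumer electronics, under £250.00 → 0% → £0.00
Smartwatch £305.05: consumer electronics, £250.00 or more → 9.75% → £29.74
Laptop £1867.79: consumer electronics, £250.00 or more → 9.75% → £182.11
Tax on consumer electronics = £0.00 + £29.74 + £182.11 = £211.85

£211.85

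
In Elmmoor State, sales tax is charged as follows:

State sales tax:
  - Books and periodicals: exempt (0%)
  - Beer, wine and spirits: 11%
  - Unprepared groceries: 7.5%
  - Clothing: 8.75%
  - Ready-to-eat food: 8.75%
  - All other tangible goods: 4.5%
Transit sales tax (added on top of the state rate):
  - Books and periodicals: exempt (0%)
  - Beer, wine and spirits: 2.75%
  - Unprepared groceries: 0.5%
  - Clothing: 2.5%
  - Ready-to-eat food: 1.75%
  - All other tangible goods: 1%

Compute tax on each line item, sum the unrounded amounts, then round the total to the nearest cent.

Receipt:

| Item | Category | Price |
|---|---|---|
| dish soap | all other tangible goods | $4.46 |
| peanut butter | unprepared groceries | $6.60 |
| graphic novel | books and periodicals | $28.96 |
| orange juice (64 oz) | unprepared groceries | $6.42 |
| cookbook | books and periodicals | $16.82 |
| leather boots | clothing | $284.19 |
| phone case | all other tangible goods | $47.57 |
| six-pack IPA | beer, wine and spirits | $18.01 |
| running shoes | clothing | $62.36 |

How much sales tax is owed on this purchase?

Dish soap $4.46: all other tangible goods → 4.5% + 1% transit = 5.5% → $0.2453
Peanut butter $6.60: unprepared groceries → 7.5% + 0.5% transit = 8% → $0.528
Graphic novel $28.96: books and periodicals → 0% + 0% transit = 0% → $0.00
Orange juice (64 oz) $6.42: unprepared groceries → 7.5% + 0.5% transit = 8% → $0.5136
Cookbook $16.82: books and periodicals → 0% + 0% transit = 0% → $0.00
Leather boots $284.19: clothing → 8.75% + 2.5% transit = 11.25% → $31.971375
Phone case $47.57: all other tangible goods → 4.5% + 1% transit = 5.5% → $2.61635
Six-pack IPA $18.01: beer, wine and spirits → 11% + 2.75% transit = 13.75% → $2.476375
Running shoes $62.36: clothing → 8.75% + 2.5% transit = 11.25% → $7.0155
Unrounded tax sum = $45.3665 → $45.37

$45.37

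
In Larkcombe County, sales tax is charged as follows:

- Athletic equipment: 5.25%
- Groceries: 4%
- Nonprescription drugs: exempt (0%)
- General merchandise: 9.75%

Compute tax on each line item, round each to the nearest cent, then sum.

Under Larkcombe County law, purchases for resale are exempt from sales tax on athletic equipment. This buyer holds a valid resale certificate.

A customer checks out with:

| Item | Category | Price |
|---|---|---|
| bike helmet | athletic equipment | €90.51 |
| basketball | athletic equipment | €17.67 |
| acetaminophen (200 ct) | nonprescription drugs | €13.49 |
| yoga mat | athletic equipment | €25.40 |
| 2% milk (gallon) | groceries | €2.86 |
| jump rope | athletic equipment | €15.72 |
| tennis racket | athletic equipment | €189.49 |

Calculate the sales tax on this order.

Bike helmet €90.51: athletic equipment, buyer-exempt → 0% → €0.00
Basketball €17.67: athletic equipment, buyer-exempt → 0% → €0.00
Acetaminophen (200 ct) €13.49: nonprescription drugs → 0% → €0.00
Yoga mat €25.40: athletic equipment, buyer-exempt → 0% → €0.00
2% milk (gallon) €2.86: groceries → 4% → €0.11
Jump rope €15.72: athletic equipment, buyer-exempt → 0% → €0.00
Tennis racket €189.49: athletic equipment, buyer-exempt → 0% → €0.00
Total tax = €0.11

€0.11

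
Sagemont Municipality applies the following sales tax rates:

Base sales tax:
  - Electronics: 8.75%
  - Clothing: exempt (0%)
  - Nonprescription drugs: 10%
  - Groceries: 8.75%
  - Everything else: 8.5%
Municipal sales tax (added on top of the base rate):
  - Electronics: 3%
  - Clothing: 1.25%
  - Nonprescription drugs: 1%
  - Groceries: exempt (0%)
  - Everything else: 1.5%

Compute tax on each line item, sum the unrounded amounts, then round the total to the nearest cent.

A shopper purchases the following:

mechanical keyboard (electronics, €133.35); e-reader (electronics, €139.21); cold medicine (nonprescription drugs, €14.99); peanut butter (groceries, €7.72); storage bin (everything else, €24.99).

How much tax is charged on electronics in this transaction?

€32.03

Mechanical keyboard €133.35: electronics → 8.75% + 3% municipal = 11.75% → €15.668625
E-reader €139.21: electronics → 8.75% + 3% municipal = 11.75% → €16.357175
Tax on electronics: unrounded sum = €32.0258 → €32.03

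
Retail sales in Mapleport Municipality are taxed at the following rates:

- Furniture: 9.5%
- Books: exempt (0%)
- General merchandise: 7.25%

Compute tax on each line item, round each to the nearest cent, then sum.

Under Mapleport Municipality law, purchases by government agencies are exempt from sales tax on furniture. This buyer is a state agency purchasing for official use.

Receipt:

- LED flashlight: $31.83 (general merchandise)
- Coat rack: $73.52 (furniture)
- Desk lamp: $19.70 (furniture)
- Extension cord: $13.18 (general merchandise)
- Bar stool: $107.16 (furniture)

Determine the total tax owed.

LED flashlight $31.83: general merchandise → 7.25% → $2.31
Coat rack $73.52: furniture, buyer-exempt → 0% → $0.00
Desk lamp $19.70: furniture, buyer-exempt → 0% → $0.00
Extension cord $13.18: general merchandise → 7.25% → $0.96
Bar stool $107.16: furniture, buyer-exempt → 0% → $0.00
Total tax = $2.31 + $0.96 = $3.27

$3.27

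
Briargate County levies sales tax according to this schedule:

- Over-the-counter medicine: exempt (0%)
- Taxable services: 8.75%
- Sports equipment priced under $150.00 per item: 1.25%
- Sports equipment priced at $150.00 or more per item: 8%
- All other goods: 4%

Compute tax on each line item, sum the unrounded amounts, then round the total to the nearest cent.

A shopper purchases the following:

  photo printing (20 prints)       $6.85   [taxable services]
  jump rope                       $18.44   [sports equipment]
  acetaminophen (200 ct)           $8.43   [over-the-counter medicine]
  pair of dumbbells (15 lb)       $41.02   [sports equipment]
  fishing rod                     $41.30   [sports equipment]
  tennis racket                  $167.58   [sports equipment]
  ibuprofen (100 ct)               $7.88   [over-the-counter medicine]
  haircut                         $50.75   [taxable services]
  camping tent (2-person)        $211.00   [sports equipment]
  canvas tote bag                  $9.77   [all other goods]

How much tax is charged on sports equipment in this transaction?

Jump rope $18.44: sports equipment, under $150.00 → 1.25% → $0.2305
Pair of dumbbells (15 lb) $41.02: sports equipment, under $150.00 → 1.25% → $0.51275
Fishing rod $41.30: sports equipment, under $150.00 → 1.25% → $0.51625
Tennis racket $167.58: sports equipment, $150.00 or more → 8% → $13.4064
Camping tent (2-person) $211.00: sports equipment, $150.00 or more → 8% → $16.88
Tax on sports equipment: unrounded sum = $31.5459 → $31.55

$31.55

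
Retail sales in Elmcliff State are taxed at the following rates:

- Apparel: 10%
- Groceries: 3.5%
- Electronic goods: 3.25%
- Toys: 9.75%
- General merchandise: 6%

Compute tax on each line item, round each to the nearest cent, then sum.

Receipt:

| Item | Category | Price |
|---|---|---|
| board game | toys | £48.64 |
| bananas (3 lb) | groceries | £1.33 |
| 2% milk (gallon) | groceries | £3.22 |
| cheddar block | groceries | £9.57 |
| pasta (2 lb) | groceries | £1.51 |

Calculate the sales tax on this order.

£5.28

Board game £48.64: toys → 9.75% → £4.74
Bananas (3 lb) £1.33: groceries → 3.5% → £0.05
2% milk (gallon) £3.22: groceries → 3.5% → £0.11
Cheddar block £9.57: groceries → 3.5% → £0.33
Pasta (2 lb) £1.51: groceries → 3.5% → £0.05
Total tax = £4.74 + £0.05 + £0.11 + £0.33 + £0.05 = £5.28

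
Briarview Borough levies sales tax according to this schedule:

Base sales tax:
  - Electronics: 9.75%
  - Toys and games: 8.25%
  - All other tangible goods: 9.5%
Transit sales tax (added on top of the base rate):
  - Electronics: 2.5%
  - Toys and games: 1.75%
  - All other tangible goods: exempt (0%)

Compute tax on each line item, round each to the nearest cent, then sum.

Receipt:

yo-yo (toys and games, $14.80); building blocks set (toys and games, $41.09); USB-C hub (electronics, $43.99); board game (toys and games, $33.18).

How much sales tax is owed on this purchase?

Yo-yo $14.80: toys and games → 8.25% + 1.75% transit = 10% → $1.48
Building blocks set $41.09: toys and games → 8.25% + 1.75% transit = 10% → $4.11
USB-C hub $43.99: electronics → 9.75% + 2.5% transit = 12.25% → $5.39
Board game $33.18: toys and games → 8.25% + 1.75% transit = 10% → $3.32
Total tax = $1.48 + $4.11 + $5.39 + $3.32 = $14.30

$14.30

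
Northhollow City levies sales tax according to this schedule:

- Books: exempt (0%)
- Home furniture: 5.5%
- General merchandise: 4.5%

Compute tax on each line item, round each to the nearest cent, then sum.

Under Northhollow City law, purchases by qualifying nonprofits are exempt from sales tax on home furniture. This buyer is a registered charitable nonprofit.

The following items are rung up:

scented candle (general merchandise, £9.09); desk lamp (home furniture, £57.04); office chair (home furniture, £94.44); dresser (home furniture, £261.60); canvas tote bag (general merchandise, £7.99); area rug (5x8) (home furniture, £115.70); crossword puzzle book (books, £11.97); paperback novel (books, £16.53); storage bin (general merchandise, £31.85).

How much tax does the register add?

Scented candle £9.09: general merchandise → 4.5% → £0.41
Desk lamp £57.04: home furniture, buyer-exempt → 0% → £0.00
Office chair £94.44: home furniture, buyer-exempt → 0% → £0.00
Dresser £261.60: home furniture, buyer-exempt → 0% → £0.00
Canvas tote bag £7.99: general merchandise → 4.5% → £0.36
Area rug (5x8) £115.70: home furniture, buyer-exempt → 0% → £0.00
Crossword puzzle book £11.97: books → 0% → £0.00
Paperback novel £16.53: books → 0% → £0.00
Storage bin £31.85: general merchandise → 4.5% → £1.43
Total tax = £0.41 + £0.36 + £1.43 = £2.20

£2.20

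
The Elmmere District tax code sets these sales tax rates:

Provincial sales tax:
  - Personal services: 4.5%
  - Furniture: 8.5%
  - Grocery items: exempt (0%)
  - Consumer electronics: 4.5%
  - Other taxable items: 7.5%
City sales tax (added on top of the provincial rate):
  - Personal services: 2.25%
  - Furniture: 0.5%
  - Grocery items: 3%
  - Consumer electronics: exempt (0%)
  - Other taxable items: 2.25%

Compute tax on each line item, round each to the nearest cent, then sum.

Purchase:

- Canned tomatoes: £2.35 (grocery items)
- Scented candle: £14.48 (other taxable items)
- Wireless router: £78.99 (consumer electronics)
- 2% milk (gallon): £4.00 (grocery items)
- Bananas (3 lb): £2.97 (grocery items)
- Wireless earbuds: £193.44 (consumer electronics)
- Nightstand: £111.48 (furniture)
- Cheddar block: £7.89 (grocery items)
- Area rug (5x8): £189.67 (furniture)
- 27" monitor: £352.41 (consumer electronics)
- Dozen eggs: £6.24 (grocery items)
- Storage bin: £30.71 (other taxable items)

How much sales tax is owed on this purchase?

£60.32

Canned tomatoes £2.35: grocery items → 0% + 3% city = 3% → £0.07
Scented candle £14.48: other taxable items → 7.5% + 2.25% city = 9.75% → £1.41
Wireless router £78.99: consumer electronics → 4.5% + 0% city = 4.5% → £3.55
2% milk (gallon) £4.00: grocery items → 0% + 3% city = 3% → £0.12
Bananas (3 lb) £2.97: grocery items → 0% + 3% city = 3% → £0.09
Wireless earbuds £193.44: consumer electronics → 4.5% + 0% city = 4.5% → £8.70
Nightstand £111.48: furniture → 8.5% + 0.5% city = 9% → £10.03
Cheddar block £7.89: grocery items → 0% + 3% city = 3% → £0.24
Area rug (5x8) £189.67: furniture → 8.5% + 0.5% city = 9% → £17.07
27" monitor £352.41: consumer electronics → 4.5% + 0% city = 4.5% → £15.86
Dozen eggs £6.24: grocery items → 0% + 3% city = 3% → £0.19
Storage bin £30.71: other taxable items → 7.5% + 2.25% city = 9.75% → £2.99
Total tax = £0.07 + £1.41 + £3.55 + £0.12 + £0.09 + £8.70 + £10.03 + £0.24 + £17.07 + £15.86 + £0.19 + £2.99 = £60.32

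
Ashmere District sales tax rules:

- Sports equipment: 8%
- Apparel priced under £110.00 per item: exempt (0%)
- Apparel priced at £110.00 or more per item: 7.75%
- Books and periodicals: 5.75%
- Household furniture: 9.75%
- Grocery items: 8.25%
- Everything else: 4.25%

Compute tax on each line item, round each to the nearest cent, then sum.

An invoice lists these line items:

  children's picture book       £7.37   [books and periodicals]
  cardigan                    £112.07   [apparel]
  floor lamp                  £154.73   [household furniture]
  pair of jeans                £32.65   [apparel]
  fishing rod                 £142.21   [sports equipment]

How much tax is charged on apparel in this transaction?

Cardigan £112.07: apparel, £110.00 or more → 7.75% → £8.69
Pair of jeans £32.65: apparel, under £110.00 → 0% → £0.00
Tax on apparel = £8.69 + £0.00 = £8.69

£8.69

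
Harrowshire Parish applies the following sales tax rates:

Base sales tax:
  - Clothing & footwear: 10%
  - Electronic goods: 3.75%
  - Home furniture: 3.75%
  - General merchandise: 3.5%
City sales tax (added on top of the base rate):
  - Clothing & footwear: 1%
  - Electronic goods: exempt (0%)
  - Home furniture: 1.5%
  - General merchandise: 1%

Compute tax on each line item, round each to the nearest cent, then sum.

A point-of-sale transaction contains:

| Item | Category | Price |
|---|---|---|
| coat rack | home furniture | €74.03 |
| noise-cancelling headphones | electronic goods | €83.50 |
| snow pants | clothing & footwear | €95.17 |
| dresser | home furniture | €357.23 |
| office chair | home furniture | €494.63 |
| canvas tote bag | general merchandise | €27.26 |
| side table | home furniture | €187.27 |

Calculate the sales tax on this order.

Coat rack €74.03: home furniture → 3.75% + 1.5% city = 5.25% → €3.89
Noise-cancelling headphones €83.50: electronic goods → 3.75% + 0% city = 3.75% → €3.13
Snow pants €95.17: clothing & footwear → 10% + 1% city = 11% → €10.47
Dresser €357.23: home furniture → 3.75% + 1.5% city = 5.25% → €18.75
Office chair €494.63: home furniture → 3.75% + 1.5% city = 5.25% → €25.97
Canvas tote bag €27.26: general merchandise → 3.5% + 1% city = 4.5% → €1.23
Side table €187.27: home furniture → 3.75% + 1.5% city = 5.25% → €9.83
Total tax = €3.89 + €3.13 + €10.47 + €18.75 + €25.97 + €1.23 + €9.83 = €73.27

€73.27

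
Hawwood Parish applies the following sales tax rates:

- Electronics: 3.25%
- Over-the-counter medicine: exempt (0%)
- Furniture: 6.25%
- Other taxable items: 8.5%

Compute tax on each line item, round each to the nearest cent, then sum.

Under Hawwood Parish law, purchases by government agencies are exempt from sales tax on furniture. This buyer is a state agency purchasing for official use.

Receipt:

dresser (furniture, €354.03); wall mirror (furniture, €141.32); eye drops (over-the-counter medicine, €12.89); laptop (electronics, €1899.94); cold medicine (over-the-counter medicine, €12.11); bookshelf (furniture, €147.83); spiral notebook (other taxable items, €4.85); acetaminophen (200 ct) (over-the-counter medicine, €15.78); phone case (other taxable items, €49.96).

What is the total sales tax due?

Dresser €354.03: furniture, buyer-exempt → 0% → €0.00
Wall mirror €141.32: furniture, buyer-exempt → 0% → €0.00
Eye drops €12.89: over-the-counter medicine → 0% → €0.00
Laptop €1899.94: electronics → 3.25% → €61.75
Cold medicine €12.11: over-the-counter medicine → 0% → €0.00
Bookshelf €147.83: furniture, buyer-exempt → 0% → €0.00
Spiral notebook €4.85: other taxable items → 8.5% → €0.41
Acetaminophen (200 ct) €15.78: over-the-counter medicine → 0% → €0.00
Phone case €49.96: other taxable items → 8.5% → €4.25
Total tax = €61.75 + €0.41 + €4.25 = €66.41

€66.41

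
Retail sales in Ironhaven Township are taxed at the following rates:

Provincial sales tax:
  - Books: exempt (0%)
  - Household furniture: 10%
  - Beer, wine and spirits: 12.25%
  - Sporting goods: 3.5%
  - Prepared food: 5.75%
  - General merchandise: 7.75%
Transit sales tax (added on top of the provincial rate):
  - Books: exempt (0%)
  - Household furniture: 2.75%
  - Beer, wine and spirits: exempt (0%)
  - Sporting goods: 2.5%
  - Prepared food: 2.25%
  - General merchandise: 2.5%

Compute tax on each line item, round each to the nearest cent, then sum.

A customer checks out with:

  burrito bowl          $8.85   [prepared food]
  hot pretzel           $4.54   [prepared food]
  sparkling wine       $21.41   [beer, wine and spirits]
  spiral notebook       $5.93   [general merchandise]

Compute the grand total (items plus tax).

$45.03

Burrito bowl $8.85: prepared food → 5.75% + 2.25% transit = 8% → $0.71
Hot pretzel $4.54: prepared food → 5.75% + 2.25% transit = 8% → $0.36
Sparkling wine $21.41: beer, wine and spirits → 12.25% + 0% transit = 12.25% → $2.62
Spiral notebook $5.93: general merchandise → 7.75% + 2.5% transit = 10.25% → $0.61
Subtotal = $40.73; tax = $4.30; total due = $45.03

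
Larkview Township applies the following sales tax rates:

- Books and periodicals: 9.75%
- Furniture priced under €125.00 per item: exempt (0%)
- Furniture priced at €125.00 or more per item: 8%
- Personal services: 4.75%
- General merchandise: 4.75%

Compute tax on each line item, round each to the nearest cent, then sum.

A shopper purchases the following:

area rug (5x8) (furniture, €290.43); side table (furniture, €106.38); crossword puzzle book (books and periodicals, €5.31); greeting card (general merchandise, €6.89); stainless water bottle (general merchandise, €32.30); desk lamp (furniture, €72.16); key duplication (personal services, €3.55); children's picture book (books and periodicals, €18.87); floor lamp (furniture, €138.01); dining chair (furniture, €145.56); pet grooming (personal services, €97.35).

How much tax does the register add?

Area rug (5x8) €290.43: furniture, €125.00 or more → 8% → €23.23
Side table €106.38: furniture, under €125.00 → 0% → €0.00
Crossword puzzle book €5.31: books and periodicals → 9.75% → €0.52
Greeting card €6.89: general merchandise → 4.75% → €0.33
Stainless water bottle €32.30: general merchandise → 4.75% → €1.53
Desk lamp €72.16: furniture, under €125.00 → 0% → €0.00
Key duplication €3.55: personal services → 4.75% → €0.17
Children's picture book €18.87: books and periodicals → 9.75% → €1.84
Floor lamp €138.01: furniture, €125.00 or more → 8% → €11.04
Dining chair €145.56: furniture, €125.00 or more → 8% → €11.64
Pet grooming €97.35: personal services → 4.75% → €4.62
Total tax = €23.23 + €0.52 + €0.33 + €1.53 + €0.17 + €1.84 + €11.04 + €11.64 + €4.62 = €54.92

€54.92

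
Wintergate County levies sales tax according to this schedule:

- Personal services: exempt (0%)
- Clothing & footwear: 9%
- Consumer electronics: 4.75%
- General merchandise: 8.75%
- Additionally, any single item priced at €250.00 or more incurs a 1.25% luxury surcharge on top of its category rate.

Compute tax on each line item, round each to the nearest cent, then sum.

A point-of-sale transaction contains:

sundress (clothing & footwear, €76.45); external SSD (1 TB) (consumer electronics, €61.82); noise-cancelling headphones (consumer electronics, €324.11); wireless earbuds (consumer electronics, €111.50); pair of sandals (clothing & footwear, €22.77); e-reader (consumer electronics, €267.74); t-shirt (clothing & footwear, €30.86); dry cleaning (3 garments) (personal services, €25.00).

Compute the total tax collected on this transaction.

Sundress €76.45: clothing & footwear → 9% → €6.88
External SSD (1 TB) €61.82: consumer electronics → 4.75% → €2.94
Noise-cancelling headphones €324.11: consumer electronics → 4.75% + 1.25% surcharge = 6% → €19.45
Wireless earbuds €111.50: consumer electronics → 4.75% → €5.30
Pair of sandals €22.77: clothing & footwear → 9% → €2.05
E-reader €267.74: consumer electronics → 4.75% + 1.25% surcharge = 6% → €16.06
T-shirt €30.86: clothing & footwear → 9% → €2.78
Dry cleaning (3 garments) €25.00: personal services → 0% → €0.00
Total tax = €6.88 + €2.94 + €19.45 + €5.30 + €2.05 + €16.06 + €2.78 = €55.46

€55.46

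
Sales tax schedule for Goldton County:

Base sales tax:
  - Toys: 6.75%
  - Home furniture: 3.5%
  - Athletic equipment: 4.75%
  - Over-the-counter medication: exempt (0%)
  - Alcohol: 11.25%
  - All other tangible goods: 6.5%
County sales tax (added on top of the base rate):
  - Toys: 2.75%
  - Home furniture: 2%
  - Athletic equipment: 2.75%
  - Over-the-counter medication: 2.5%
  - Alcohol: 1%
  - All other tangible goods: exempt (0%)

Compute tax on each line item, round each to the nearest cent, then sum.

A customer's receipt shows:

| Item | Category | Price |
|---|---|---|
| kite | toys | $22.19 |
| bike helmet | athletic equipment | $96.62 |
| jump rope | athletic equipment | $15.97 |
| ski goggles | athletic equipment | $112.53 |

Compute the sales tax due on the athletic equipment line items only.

Bike helmet $96.62: athletic equipment → 4.75% + 2.75% county = 7.5% → $7.25
Jump rope $15.97: athletic equipment → 4.75% + 2.75% county = 7.5% → $1.20
Ski goggles $112.53: athletic equipment → 4.75% + 2.75% county = 7.5% → $8.44
Tax on athletic equipment = $7.25 + $1.20 + $8.44 = $16.89

$16.89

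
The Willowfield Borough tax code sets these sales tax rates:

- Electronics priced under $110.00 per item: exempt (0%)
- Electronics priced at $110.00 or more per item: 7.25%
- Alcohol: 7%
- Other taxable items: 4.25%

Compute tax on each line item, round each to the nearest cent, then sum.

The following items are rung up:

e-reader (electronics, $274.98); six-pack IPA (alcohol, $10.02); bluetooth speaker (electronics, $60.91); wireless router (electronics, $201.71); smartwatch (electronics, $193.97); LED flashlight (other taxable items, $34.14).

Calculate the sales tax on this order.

$50.77

E-reader $274.98: electronics, $110.00 or more → 7.25% → $19.94
Six-pack IPA $10.02: alcohol → 7% → $0.70
Bluetooth speaker $60.91: electronics, under $110.00 → 0% → $0.00
Wireless router $201.71: electronics, $110.00 or more → 7.25% → $14.62
Smartwatch $193.97: electronics, $110.00 or more → 7.25% → $14.06
LED flashlight $34.14: other taxable items → 4.25% → $1.45
Total tax = $19.94 + $0.70 + $14.62 + $14.06 + $1.45 = $50.77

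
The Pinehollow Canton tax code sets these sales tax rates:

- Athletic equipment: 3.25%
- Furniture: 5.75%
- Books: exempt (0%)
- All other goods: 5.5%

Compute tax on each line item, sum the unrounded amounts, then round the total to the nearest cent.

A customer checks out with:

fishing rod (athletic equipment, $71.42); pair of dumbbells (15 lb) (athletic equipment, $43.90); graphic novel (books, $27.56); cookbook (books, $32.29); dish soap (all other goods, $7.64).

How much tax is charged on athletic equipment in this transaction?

$3.75

Fishing rod $71.42: athletic equipment → 3.25% → $2.32115
Pair of dumbbells (15 lb) $43.90: athletic equipment → 3.25% → $1.42675
Tax on athletic equipment: unrounded sum = $3.7479 → $3.75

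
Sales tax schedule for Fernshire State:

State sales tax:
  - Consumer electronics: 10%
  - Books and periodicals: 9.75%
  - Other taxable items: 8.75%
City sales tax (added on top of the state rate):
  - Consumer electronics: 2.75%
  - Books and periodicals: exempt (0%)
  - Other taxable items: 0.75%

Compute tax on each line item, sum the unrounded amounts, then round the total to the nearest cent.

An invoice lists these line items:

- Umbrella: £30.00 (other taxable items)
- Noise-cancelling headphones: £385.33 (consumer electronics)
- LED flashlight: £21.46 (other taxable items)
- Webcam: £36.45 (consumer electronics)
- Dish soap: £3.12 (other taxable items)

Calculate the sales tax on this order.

£58.96

Umbrella £30.00: other taxable items → 8.75% + 0.75% city = 9.5% → £2.85
Noise-cancelling headphones £385.33: consumer electronics → 10% + 2.75% city = 12.75% → £49.129575
LED flashlight £21.46: other taxable items → 8.75% + 0.75% city = 9.5% → £2.0387
Webcam £36.45: consumer electronics → 10% + 2.75% city = 12.75% → £4.647375
Dish soap £3.12: other taxable items → 8.75% + 0.75% city = 9.5% → £0.2964
Unrounded tax sum = £58.96205 → £58.96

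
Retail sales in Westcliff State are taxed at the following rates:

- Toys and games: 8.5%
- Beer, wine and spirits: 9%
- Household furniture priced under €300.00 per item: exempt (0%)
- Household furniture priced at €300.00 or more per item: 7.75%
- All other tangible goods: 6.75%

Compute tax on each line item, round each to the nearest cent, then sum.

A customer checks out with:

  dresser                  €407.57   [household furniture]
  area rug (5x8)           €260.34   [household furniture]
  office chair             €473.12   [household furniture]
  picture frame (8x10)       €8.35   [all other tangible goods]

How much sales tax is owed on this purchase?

€68.82

Dresser €407.57: household furniture, €300.00 or more → 7.75% → €31.59
Area rug (5x8) €260.34: household furniture, under €300.00 → 0% → €0.00
Office chair €473.12: household furniture, €300.00 or more → 7.75% → €36.67
Picture frame (8x10) €8.35: all other tangible goods → 6.75% → €0.56
Total tax = €31.59 + €36.67 + €0.56 = €68.82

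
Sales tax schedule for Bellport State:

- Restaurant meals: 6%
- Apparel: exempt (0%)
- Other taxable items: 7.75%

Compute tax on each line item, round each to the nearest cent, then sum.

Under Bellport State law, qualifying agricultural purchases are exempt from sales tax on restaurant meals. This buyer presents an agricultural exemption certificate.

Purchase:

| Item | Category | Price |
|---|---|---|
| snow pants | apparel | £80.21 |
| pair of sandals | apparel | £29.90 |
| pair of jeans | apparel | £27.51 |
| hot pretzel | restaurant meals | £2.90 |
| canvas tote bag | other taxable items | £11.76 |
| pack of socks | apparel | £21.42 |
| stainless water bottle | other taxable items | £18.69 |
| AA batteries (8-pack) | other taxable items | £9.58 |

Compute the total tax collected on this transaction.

Snow pants £80.21: apparel → 0% → £0.00
Pair of sandals £29.90: apparel → 0% → £0.00
Pair of jeans £27.51: apparel → 0% → £0.00
Hot pretzel £2.90: restaurant meals, buyer-exempt → 0% → £0.00
Canvas tote bag £11.76: other taxable items → 7.75% → £0.91
Pack of socks £21.42: apparel → 0% → £0.00
Stainless water bottle £18.69: other taxable items → 7.75% → £1.45
AA batteries (8-pack) £9.58: other taxable items → 7.75% → £0.74
Total tax = £0.91 + £1.45 + £0.74 = £3.10

£3.10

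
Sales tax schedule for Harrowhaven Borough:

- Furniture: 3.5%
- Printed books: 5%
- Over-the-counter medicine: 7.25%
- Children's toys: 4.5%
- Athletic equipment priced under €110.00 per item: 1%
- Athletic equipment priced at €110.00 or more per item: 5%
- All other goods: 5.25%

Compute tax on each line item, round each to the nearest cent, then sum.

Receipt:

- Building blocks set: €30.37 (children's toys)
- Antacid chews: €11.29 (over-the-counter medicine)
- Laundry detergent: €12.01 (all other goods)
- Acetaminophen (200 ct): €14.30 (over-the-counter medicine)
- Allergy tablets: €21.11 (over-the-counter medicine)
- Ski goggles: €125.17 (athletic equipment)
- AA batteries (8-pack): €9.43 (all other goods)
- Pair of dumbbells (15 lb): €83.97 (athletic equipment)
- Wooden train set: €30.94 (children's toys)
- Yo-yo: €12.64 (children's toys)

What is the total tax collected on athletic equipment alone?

€7.10

Ski goggles €125.17: athletic equipment, €110.00 or more → 5% → €6.26
Pair of dumbbells (15 lb) €83.97: athletic equipment, under €110.00 → 1% → €0.84
Tax on athletic equipment = €6.26 + €0.84 = €7.10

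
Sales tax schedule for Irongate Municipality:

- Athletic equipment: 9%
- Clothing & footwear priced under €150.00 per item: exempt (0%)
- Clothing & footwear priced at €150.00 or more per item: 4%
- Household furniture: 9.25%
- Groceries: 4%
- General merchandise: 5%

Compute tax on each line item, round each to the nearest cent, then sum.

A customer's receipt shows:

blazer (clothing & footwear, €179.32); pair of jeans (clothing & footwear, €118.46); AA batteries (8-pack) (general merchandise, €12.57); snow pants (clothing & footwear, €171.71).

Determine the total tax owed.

€14.67

Blazer €179.32: clothing & footwear, €150.00 or more → 4% → €7.17
Pair of jeans €118.46: clothing & footwear, under €150.00 → 0% → €0.00
AA batteries (8-pack) €12.57: general merchandise → 5% → €0.63
Snow pants €171.71: clothing & footwear, €150.00 or more → 4% → €6.87
Total tax = €7.17 + €0.63 + €6.87 = €14.67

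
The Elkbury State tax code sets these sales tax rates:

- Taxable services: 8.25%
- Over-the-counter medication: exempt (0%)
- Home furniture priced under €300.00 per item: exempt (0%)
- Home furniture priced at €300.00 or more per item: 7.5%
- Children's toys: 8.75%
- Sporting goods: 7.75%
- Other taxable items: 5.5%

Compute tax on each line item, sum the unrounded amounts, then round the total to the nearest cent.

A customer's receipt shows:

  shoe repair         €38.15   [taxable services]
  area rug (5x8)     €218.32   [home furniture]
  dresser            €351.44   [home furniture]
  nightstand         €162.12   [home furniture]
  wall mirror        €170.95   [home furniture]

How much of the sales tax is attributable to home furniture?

Area rug (5x8) €218.32: home furniture, under €300.00 → 0% → €0.00
Dresser €351.44: home furniture, €300.00 or more → 7.5% → €26.358
Nightstand €162.12: home furniture, under €300.00 → 0% → €0.00
Wall mirror €170.95: home furniture, under €300.00 → 0% → €0.00
Tax on home furniture: unrounded sum = €26.358 → €26.36

€26.36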